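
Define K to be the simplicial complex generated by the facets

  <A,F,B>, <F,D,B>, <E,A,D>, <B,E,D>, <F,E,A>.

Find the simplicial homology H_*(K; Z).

Take the total order A < B < D < E < F on the vertex set. Then K (dimension 2) consists of the simplices:

  0-simplices (5): A, B, D, E, F
  1-simplices (10): AB, AD, AE, AF, BD, BE, BF, DE, DF, EF
  2-simplices (5): ABF, ADE, AEF, BDE, BDF

Hence C_0 ≅ Z^5, C_1 ≅ Z^10, C_2 ≅ Z^5.

The boundary map ∂_1: C_1 → C_0 sends each edge [p,q] (with p < q) to q − p. For instance
  ∂AE = E − A.
The 5×10 boundary matrix has rank 4 and Smith normal form diag(1,1,1,1).

Boundary ∂_2: C_2 → C_1 acts by ∂[p,q,r] = [q,r] − [p,r] + [p,q]. For instance
  ∂BDE = DE − BE + BD,
  ∂BDF = DF − BF + BD.
This gives a 10×5 integer matrix of rank 5; reducing to Smith normal form yields diagonal entries (1,1,1,1,1).

Reading off H_k = ker ∂_k / im ∂_{k+1}:

  H_0: rank C_0 − rank ∂_1 = 5 − 4 = 1, and the invariant factors of ∂_1 are all 1, so H_0 ≅ Z.
  H_1: rank ker ∂_1 − rank ∂_2 = (10 − 4) − 5 = 1, and the invariant factors of ∂_2 are all 1, so H_1 ≅ Z.
  H_2: rank ker ∂_2 − rank ∂_3 = (5 − 5) − 0 = 0, and there is no ∂_3, so H_2 ≅ 0.

As a check, the Euler characteristic is 5 − 10 + 5 = 0, which agrees with 1 − 1 + 0 = 0.

H_0 ≅ Z,  H_1 ≅ Z,  H_2 = 0.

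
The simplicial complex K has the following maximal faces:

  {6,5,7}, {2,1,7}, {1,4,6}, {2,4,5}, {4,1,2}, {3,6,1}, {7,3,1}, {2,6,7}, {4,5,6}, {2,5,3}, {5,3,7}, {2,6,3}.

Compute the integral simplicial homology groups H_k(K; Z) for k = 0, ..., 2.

Take the total order 1 < 2 < 3 < 4 < 5 < 6 < 7 on the vertex set. Then K (dimension 2) consists of the simplices:

  0-simplices (7): [1], [2], [3], [4], [5], [6], [7]
  1-simplices (18): [1,2], [1,3], [1,4], [1,6], [1,7], [2,3], [2,4], [2,5], [2,6], [2,7], [3,5], [3,6], [3,7], [4,5], [4,6], [5,6], [5,7], [6,7]
  2-simplices (12): [1,2,4], [1,2,7], [1,3,6], [1,3,7], [1,4,6], [2,3,5], [2,3,6], [2,4,5], [2,6,7], [3,5,7], [4,5,6], [5,6,7]

Hence C_0 ≅ Z^7, C_1 ≅ Z^18, C_2 ≅ Z^12.

∂_1: C_1 → C_0 maps an edge to its endpoints' difference, ∂[p,q] = q − p. For instance
  ∂[1,3] = [3] − [1].
As a 7×18 matrix over Z this has rank 6, with invariant factors (1,1,1,1,1,1).

The boundary map ∂_2: C_2 → C_1 sends each 2-simplex [p,q,r] to [q,r] − [p,r] + [p,q]. For instance
  ∂[1,2,4] = [2,4] − [1,4] + [1,2],
  ∂[2,4,5] = [4,5] − [2,5] + [2,4].
This gives a 18×12 integer matrix of rank 12; reducing to Smith normal form yields diagonal entries (1,1,1,1,1,1,1,1,1,1,1,2).

Now H_k = ker ∂_k / im ∂_{k+1}, so:

  H_0: rank C_0 − rank ∂_1 = 7 − 6 = 1, and the invariant factors of ∂_1 are all 1, so H_0 ≅ Z.
  H_1: rank ker ∂_1 − rank ∂_2 = (18 − 6) − 12 = 0, and ∂_2 has invariant factor 2 > 1, so H_1 ≅ Z/2Z.
  H_2: rank ker ∂_2 − rank ∂_3 = (12 − 12) − 0 = 0, and there is no ∂_3, so H_2 ≅ 0.

As a check, the Euler characteristic is 7 − 18 + 12 = 1, which agrees with 1 − 0 + 0 = 1.

H_0 = Z,  H_1 = Z/2Z,  H_2 = 0.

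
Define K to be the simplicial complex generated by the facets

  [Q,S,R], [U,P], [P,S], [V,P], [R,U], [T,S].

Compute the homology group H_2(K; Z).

Take the total order P < Q < R < S < T < U < V on the vertex set. Then K (dimension 2) consists of the simplices:

  0-simplices (7): P, Q, R, S, T, U, V
  1-simplices (8): PS, PU, PV, QR, QS, RS, RU, ST
  2-simplices (1): QRS

so the chain groups are C_0 ≅ Z^7, C_1 ≅ Z^8, C_2 ≅ Z^1.

The boundary map ∂_1: C_1 → C_0 maps an edge to its endpoints' difference, ∂[p,q] = q − p. For instance
  ∂ST = T − S.
This gives a 7×8 integer matrix of rank 6; reducing to Smith normal form yields diagonal entries (1,1,1,1,1,1).

∂_2: C_2 → C_1 maps a triangle to the signed sum of its edges. For instance
  ∂QRS = RS − QS + QR.
The resulting 8×1 matrix has rank 1, and its Smith normal form has invariant factors (1).

Now H_k = ker ∂_k / im ∂_{k+1}, so:

  H_2: rank ker ∂_2 − rank ∂_3 = (1 − 1) − 0 = 0, and there is no ∂_3, so H_2 = 0.

H_2 ≅ 0.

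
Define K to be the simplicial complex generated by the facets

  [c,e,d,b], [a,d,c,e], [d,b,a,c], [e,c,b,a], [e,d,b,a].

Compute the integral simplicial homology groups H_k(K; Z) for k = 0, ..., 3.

Take the total order a < b < c < d < e on the vertex set. Then K (dimension 3) consists of the simplices:

  0-simplices (5): a, b, c, d, e
  1-simplices (10): ab, ac, ad, ae, bc, bd, be, cd, ce, de
  2-simplices (10): abc, abd, abe, acd, ace, ade, bcd, bce, bde, cde
  3-simplices (5): abcd, abce, abde, acde, bcde

Hence C_0 ≅ Z^5, C_1 ≅ Z^10, C_2 ≅ Z^10, C_3 ≅ Z^5.

The boundary map ∂_1: C_1 → C_0 is given by ∂[p,q] = [q] − [p]. For instance
  ∂de = e − d.
This gives a 5×10 integer matrix of rank 4; reducing to Smith normal form yields diagonal entries (1,1,1,1).

Boundary ∂_2: C_2 → C_1 sends each 2-simplex [p,q,r] to [q,r] − [p,r] + [p,q]. For instance
  ∂acd = cd − ad + ac,
  ∂ade = de − ae + ad.
This gives a 10×10 integer matrix of rank 6; reducing to Smith normal form yields diagonal entries (1,1,1,1,1,1).

The boundary map ∂_3: C_3 → C_2 sends each 3-simplex σ to the alternating sum Σ_i (−1)^i (σ with its i-th vertex removed). For instance
  ∂abce = bce − ace + abe − abc,
  ∂abde = bde − ade + abe − abd.
This gives a 10×5 integer matrix of rank 4; reducing to Smith normal form yields diagonal entries (1,1,1,1).

From H_k ≅ ker(∂_k) / im(∂_{k+1}) we obtain:

  H_0: rank C_0 − rank ∂_1 = 5 − 4 = 1, and the invariant factors of ∂_1 are all 1, so H_0 ≅ Z.
  H_1: rank ker ∂_1 − rank ∂_2 = (10 − 4) − 6 = 0, and the invariant factors of ∂_2 are all 1, so H_1 ≅ 0.
  H_2: rank ker ∂_2 − rank ∂_3 = (10 − 6) − 4 = 0, and the invariant factors of ∂_3 are all 1, so H_2 ≅ 0.
  H_3: rank ker ∂_3 − rank ∂_4 = (5 − 4) − 0 = 1, and there is no ∂_4, so H_3 ≅ Z.

As a check, the Euler characteristic is 5 − 10 + 10 − 5 = 0, which agrees with 1 − 0 + 0 − 1 = 0.

H_0 ≅ Z,  H_1 = 0,  H_2 = 0,  H_3 ≅ Z.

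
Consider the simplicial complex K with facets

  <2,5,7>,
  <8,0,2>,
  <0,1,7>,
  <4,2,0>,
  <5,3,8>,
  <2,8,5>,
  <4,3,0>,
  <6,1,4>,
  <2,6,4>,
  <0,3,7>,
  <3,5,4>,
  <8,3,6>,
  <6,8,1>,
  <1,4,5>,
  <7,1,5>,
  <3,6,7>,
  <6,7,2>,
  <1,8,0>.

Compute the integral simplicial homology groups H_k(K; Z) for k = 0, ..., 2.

H_0 ≅ Z,  H_1 ≅ Z^2,  H_2 ≅ Z.

Fix the vertex order 0 < 1 < 2 < 3 < 4 < 5 < 6 < 7 < 8 and write every simplex with vertices in increasing order. Then dim K = 2 and the simplices of K are:

  0-simplices (9): [0], [1], [2], [3], [4], [5], [6], [7], [8]
  1-simplices (27): (27 of them)
  2-simplices (18): [0,1,7], [0,1,8], [0,2,4], [0,2,8], [0,3,4], [0,3,7], [1,4,5], [1,4,6], [1,5,7], [1,6,8], [2,4,6], [2,5,7], [2,5,8], [2,6,7], [3,4,5], [3,5,8], [3,6,7], [3,6,8]

so the chain groups are C_0 ≅ Z^9, C_1 ≅ Z^27, C_2 ≅ Z^18.

The boundary map ∂_1: C_1 → C_0 sends each edge [p,q] (with p < q) to q − p.
The 9×27 boundary matrix has rank 8 and Smith normal form diag(1,1,1,1,1,1,1,1).

Boundary ∂_2: C_2 → C_1 sends each 2-simplex [p,q,r] to [q,r] − [p,r] + [p,q]. For instance
  ∂[2,5,7] = [5,7] − [2,7] + [2,5],
  ∂[1,4,5] = [4,5] − [1,5] + [1,4].
This gives a 27×18 integer matrix of rank 17; reducing to Smith normal form yields diagonal entries (1,1,1,1,1,1,1,1,1,1,1,1,1,1,1,1,1).

Computing H_k = (kernel of ∂_k) / (image of ∂_{k+1}):

  H_0: rank C_0 − rank ∂_1 = 9 − 8 = 1, and the invariant factors of ∂_1 are all 1, so H_0 = Z.
  H_1: rank ker ∂_1 − rank ∂_2 = (27 − 8) − 17 = 2, and the invariant factors of ∂_2 are all 1, so H_1 = Z^2.
  H_2: rank ker ∂_2 − rank ∂_3 = (18 − 17) − 0 = 1, and there is no ∂_3, so H_2 = Z.

As a check, the Euler characteristic is 9 − 27 + 18 = 0, which agrees with 1 − 2 + 1 = 0.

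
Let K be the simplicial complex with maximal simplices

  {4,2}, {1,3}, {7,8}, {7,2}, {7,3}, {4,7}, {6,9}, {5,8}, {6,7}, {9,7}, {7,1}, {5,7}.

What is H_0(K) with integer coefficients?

H_0 = Z.

We work with the vertex ordering 1 < 2 < 3 < 4 < 5 < 6 < 7 < 8 < 9. The simplices of K, each written with vertices in increasing order, are:

  0-simplices (9): [1], [2], [3], [4], [5], [6], [7], [8], [9]
  1-simplices (12): [1,3], [1,7], [2,4], [2,7], [3,7], [4,7], [5,7], [5,8], [6,7], [6,9], [7,8], [7,9]

giving chain groups C_0 ≅ Z^9, C_1 ≅ Z^12.

Boundary ∂_1: C_1 → C_0 maps an edge to its endpoints' difference, ∂[p,q] = q − p. For instance
  ∂[1,3] = [3] − [1].
The 9×12 boundary matrix has rank 8 and Smith normal form diag(1,1,1,1,1,1,1,1).

Reading off H_k = ker ∂_k / im ∂_{k+1}:

  H_0: rank C_0 − rank ∂_1 = 9 − 8 = 1, and the invariant factors of ∂_1 are all 1, so H_0 ≅ Z.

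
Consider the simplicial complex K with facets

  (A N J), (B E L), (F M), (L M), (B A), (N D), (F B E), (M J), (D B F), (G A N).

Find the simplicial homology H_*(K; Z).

Fix the vertex order A < B < D < E < F < G < J < L < M < N and write every simplex with vertices in increasing order. Then dim K = 2 and the simplices of K are:

  0-simplices (10): A, B, D, E, F, G, J, L, M, N
  1-simplices (17): AB, AG, AJ, AN, BD, BE, BF, BL, DF, DN, EF, EL, FM, GN, JM, JN, LM
  2-simplices (5): AGN, AJN, BDF, BEF, BEL

giving chain groups C_0 ≅ Z^10, C_1 ≅ Z^17, C_2 ≅ Z^5.

The boundary map ∂_1: C_1 → C_0 is given by ∂[p,q] = [q] − [p].
The resulting 10×17 matrix has rank 9, and its Smith normal form has invariant factors (1,1,1,1,1,1,1,1,1).

∂_2: C_2 → C_1 sends each 2-simplex [p,q,r] to [q,r] − [p,r] + [p,q]. For instance
  ∂BDF = DF − BF + BD,
  ∂AGN = GN − AN + AG.
The 17×5 boundary matrix has rank 5 and Smith normal form diag(1,1,1,1,1).

From H_k ≅ ker(∂_k) / im(∂_{k+1}) we obtain:

  H_0: rank C_0 − rank ∂_1 = 10 − 9 = 1, and the invariant factors of ∂_1 are all 1, so H_0 = Z.
  H_1: rank ker ∂_1 − rank ∂_2 = (17 − 9) − 5 = 3, and the invariant factors of ∂_2 are all 1, so H_1 = Z^3.
  H_2: rank ker ∂_2 − rank ∂_3 = (5 − 5) − 0 = 0, and there is no ∂_3, so H_2 = 0.

H_0 ≅ Z,  H_1 ≅ Z^3,  H_2 = 0.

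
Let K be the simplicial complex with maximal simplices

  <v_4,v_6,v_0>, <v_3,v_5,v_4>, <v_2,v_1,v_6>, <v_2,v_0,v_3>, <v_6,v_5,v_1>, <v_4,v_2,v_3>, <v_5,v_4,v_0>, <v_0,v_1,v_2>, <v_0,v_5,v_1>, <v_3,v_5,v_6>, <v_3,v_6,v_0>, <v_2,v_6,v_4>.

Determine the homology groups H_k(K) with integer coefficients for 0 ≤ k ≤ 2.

H_0 ≅ Z,  H_1 ≅ Z/2Z,  H_2 = 0.

We work with the vertex ordering v_0 < v_1 < v_2 < v_3 < v_4 < v_5 < v_6. The simplices of K, each written with vertices in increasing order, are:

  0-simplices (7): [v_0], [v_1], [v_2], [v_3], [v_4], [v_5], [v_6]
  1-simplices (18): (18 of them)
  2-simplices (12): (12 of them)

Hence C_0 ≅ Z^7, C_1 ≅ Z^18, C_2 ≅ Z^12.

Boundary ∂_1: C_1 → C_0 sends each edge [p,q] (with p < q) to q − p.
The 7×18 boundary matrix has rank 6 and Smith normal form diag(1,1,1,1,1,1).

The boundary map ∂_2: C_2 → C_1 acts by ∂[p,q,r] = [q,r] − [p,r] + [p,q]. For instance
  ∂[v_0,v_1,v_2] = [v_1,v_2] − [v_0,v_2] + [v_0,v_1],
  ∂[v_1,v_5,v_6] = [v_5,v_6] − [v_1,v_6] + [v_1,v_5].
The resulting 18×12 matrix has rank 12, and its Smith normal form has invariant factors (1,1,1,1,1,1,1,1,1,1,1,2).

Now H_k = ker ∂_k / im ∂_{k+1}, so:

  H_0: rank C_0 − rank ∂_1 = 7 − 6 = 1, and the invariant factors of ∂_1 are all 1, so H_0 = Z.
  H_1: rank ker ∂_1 − rank ∂_2 = (18 − 6) − 12 = 0, and ∂_2 has invariant factor 2 > 1, so H_1 = Z/2Z.
  H_2: rank ker ∂_2 − rank ∂_3 = (12 − 12) − 0 = 0, and there is no ∂_3, so H_2 = 0.

As a check, the Euler characteristic is 7 − 18 + 12 = 1, which agrees with 1 − 0 + 0 = 1.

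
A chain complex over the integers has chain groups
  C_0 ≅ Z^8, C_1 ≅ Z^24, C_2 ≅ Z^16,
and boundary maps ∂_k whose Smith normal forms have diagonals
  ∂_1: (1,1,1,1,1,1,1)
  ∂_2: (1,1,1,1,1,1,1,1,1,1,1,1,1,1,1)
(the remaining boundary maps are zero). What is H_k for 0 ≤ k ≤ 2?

H_0: b_0 = 8 − 0 − 7 = 1; torsion from ∂_1 factors > 1: none. So H_0 = Z.
H_1: b_1 = 24 − 7 − 15 = 2; torsion from ∂_2 factors > 1: none. So H_1 = Z^2.
H_2: b_2 = 16 − 15 − 0 = 1; torsion from ∂_3 factors > 1: none. So H_2 = Z.

H_0 = Z,  H_1 = Z^2,  H_2 = Z.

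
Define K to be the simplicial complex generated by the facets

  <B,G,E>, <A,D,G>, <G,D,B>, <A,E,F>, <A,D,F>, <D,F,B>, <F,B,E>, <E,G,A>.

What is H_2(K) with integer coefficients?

H_2 = Z.

We work with the vertex ordering A < B < D < E < F < G. The simplices of K, each written with vertices in increasing order, are:

  0-simplices (6): A, B, D, E, F, G
  1-simplices (12): AD, AE, AF, AG, BD, BE, BF, BG, DF, DG, EF, EG
  2-simplices (8): ADF, ADG, AEF, AEG, BDF, BDG, BEF, BEG

Hence C_0 ≅ Z^6, C_1 ≅ Z^12, C_2 ≅ Z^8.

∂_1: C_1 → C_0 sends each edge [p,q] (with p < q) to q − p. For instance
  ∂BG = G − B.
This gives a 6×12 integer matrix of rank 5; reducing to Smith normal form yields diagonal entries (1,1,1,1,1).

∂_2: C_2 → C_1 sends each 2-simplex [p,q,r] to [q,r] − [p,r] + [p,q]. For instance
  ∂BDG = DG − BG + BD,
  ∂AEG = EG − AG + AE.
As a 12×8 matrix over Z this has rank 7, with invariant factors (1,1,1,1,1,1,1).

From H_k ≅ ker(∂_k) / im(∂_{k+1}) we obtain:

  H_2: rank ker ∂_2 − rank ∂_3 = (8 − 7) − 0 = 1, and there is no ∂_3, so H_2 ≅ Z.

(K is a triangulation of the 2-sphere S^2.)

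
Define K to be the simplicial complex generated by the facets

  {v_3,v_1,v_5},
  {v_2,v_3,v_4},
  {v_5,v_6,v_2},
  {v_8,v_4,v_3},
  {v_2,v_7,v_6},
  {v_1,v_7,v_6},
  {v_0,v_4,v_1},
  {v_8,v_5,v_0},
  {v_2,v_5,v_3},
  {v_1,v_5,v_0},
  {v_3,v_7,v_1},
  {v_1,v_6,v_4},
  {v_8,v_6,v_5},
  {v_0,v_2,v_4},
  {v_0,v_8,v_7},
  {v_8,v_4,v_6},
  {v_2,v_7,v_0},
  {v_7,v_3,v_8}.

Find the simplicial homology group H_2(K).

K has 9 vertices, 27 edges, 18 triangles.
rank ∂_2 = 17, rank ∂_3 = 0 ⇒ b_2 = 18 − 17 − 0 = 1. So H_2 ≅ Z.

H_2 = Z.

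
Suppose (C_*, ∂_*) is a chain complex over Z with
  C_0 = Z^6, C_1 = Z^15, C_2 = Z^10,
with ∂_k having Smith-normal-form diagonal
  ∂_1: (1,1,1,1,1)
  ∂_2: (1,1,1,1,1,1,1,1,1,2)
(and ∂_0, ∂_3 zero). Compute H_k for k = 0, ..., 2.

H_0 ≅ Z,  H_1 ≅ Z/2,  H_2 = 0.

H_0: b_0 = 6 − 0 − 5 = 1; torsion from ∂_1 factors > 1: none. So H_0 ≅ Z.
H_1: b_1 = 15 − 5 − 10 = 0; torsion from ∂_2 factors > 1: [2]. So H_1 ≅ Z/2.
H_2: b_2 = 10 − 10 − 0 = 0; torsion from ∂_3 factors > 1: none. So H_2 ≅ 0.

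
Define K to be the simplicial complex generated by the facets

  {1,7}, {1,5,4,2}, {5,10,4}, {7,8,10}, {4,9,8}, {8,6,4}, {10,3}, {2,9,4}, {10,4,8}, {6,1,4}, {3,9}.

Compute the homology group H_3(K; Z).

H_3 ≅ 0.

Order the vertices as 1 < 2 < 3 < 4 < 5 < 6 < 7 < 8 < 9 < 10. Listing each simplex with vertices in this order, K has dimension 3 with simplices:

  0-simplices (10): [1], [2], [3], [4], [5], [6], [7], [8], [9], [10]
  1-simplices (21): [1,2], [1,4], [1,5], [1,6], [1,7], [2,4], [2,5], [2,9], [3,9], [3,10], [4,5], [4,6], [4,8], [4,9], [4,10], [5,10], [6,8], [7,8], [7,10], [8,9], [8,10]
  2-simplices (11): [1,2,4], [1,2,5], [1,4,5], [1,4,6], [2,4,5], [2,4,9], [4,5,10], [4,6,8], [4,8,9], [4,8,10], [7,8,10]
  3-simplices (1): [1,2,4,5]

giving chain groups C_0 ≅ Z^10, C_1 ≅ Z^21, C_2 ≅ Z^11, C_3 ≅ Z^1.

Boundary ∂_1: C_1 → C_0 sends each edge [p,q] (with p < q) to q − p. For instance
  ∂[4,9] = [9] − [4].
This gives a 10×21 integer matrix of rank 9; reducing to Smith normal form yields diagonal entries (1,1,1,1,1,1,1,1,1).

The boundary map ∂_2: C_2 → C_1 sends each 2-simplex [p,q,r] to [q,r] − [p,r] + [p,q]. For instance
  ∂[1,4,5] = [4,5] − [1,5] + [1,4],
  ∂[1,2,4] = [2,4] − [1,4] + [1,2].
As a 21×11 matrix over Z this has rank 10, with invariant factors (1,1,1,1,1,1,1,1,1,1).

∂_3: C_3 → C_2 sends each 3-simplex σ to the alternating sum Σ_i (−1)^i (σ with its i-th vertex removed). For instance
  ∂[1,2,4,5] = [2,4,5] − [1,4,5] + [1,2,5] − [1,2,4].
As a 11×1 matrix over Z this has rank 1, with invariant factors (1).

Now H_k = ker ∂_k / im ∂_{k+1}, so:

  H_3: rank ker ∂_3 − rank ∂_4 = (1 − 1) − 0 = 0, and there is no ∂_4, so H_3 = 0.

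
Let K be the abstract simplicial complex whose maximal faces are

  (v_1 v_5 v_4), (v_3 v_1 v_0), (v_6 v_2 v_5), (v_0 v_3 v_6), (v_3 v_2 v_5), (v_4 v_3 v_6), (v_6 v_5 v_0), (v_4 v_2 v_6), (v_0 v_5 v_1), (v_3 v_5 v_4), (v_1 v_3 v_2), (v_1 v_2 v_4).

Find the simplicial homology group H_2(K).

Fix the vertex order v_0 < v_1 < v_2 < v_3 < v_4 < v_5 < v_6 and write every simplex with vertices in increasing order. Then dim K = 2 and the simplices of K are:

  0-simplices (7): [v_0], [v_1], [v_2], [v_3], [v_4], [v_5], [v_6]
  1-simplices (18): (18 of them)
  2-simplices (12): (12 of them)

Hence C_0 ≅ Z^7, C_1 ≅ Z^18, C_2 ≅ Z^12.

Boundary ∂_1: C_1 → C_0 maps an edge to its endpoints' difference, ∂[p,q] = q − p. For instance
  ∂[v_4,v_6] = [v_6] − [v_4].
The 7×18 boundary matrix has rank 6 and Smith normal form diag(1,1,1,1,1,1).

Boundary ∂_2: C_2 → C_1 acts by ∂[p,q,r] = [q,r] − [p,r] + [p,q]. For instance
  ∂[v_1,v_2,v_3] = [v_2,v_3] − [v_1,v_3] + [v_1,v_2],
  ∂[v_2,v_3,v_5] = [v_3,v_5] − [v_2,v_5] + [v_2,v_3].
This gives a 18×12 integer matrix of rank 12; reducing to Smith normal form yields diagonal entries (1,1,1,1,1,1,1,1,1,1,1,2).

Reading off H_k = ker ∂_k / im ∂_{k+1}:

  H_2: rank ker ∂_2 − rank ∂_3 = (12 − 12) − 0 = 0, and there is no ∂_3, so H_2 = 0.

H_2 = 0.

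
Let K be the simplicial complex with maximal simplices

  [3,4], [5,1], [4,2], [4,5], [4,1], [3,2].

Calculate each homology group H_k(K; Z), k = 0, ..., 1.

H_0 ≅ Z,  H_1 ≅ Z^2.

K has 5 vertices, 6 edges.
rank ∂_0 = 0, rank ∂_1 = 4 ⇒ b_0 = 5 − 0 − 4 = 1; all invariant factors of ∂_1 are 1 so no torsion. So H_0 = Z.
rank ∂_1 = 4, rank ∂_2 = 0 ⇒ b_1 = 6 − 4 − 0 = 2. So H_1 = Z^2.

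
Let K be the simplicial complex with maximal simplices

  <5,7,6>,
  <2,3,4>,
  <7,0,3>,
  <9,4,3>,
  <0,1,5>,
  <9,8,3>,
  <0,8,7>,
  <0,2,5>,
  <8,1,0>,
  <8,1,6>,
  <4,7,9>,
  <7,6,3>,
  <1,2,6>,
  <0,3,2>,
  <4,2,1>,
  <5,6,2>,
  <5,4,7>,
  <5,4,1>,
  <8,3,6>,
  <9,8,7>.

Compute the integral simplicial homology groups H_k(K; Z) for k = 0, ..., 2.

H_0 ≅ Z,  H_1 ≅ Z ⊕ Z/2Z,  H_2 = 0.

Order the vertices as 0 < 1 < 2 < 3 < 4 < 5 < 6 < 7 < 8 < 9. Listing each simplex with vertices in this order, K has dimension 2 with simplices:

  0-simplices (10): [0], [1], [2], [3], [4], [5], [6], [7], [8], [9]
  1-simplices (30): (30 of them)
  2-simplices (20): (20 of them)

giving chain groups C_0 ≅ Z^10, C_1 ≅ Z^30, C_2 ≅ Z^20.

∂_1: C_1 → C_0 sends each edge [p,q] (with p < q) to q − p.
The 10×30 boundary matrix has rank 9 and Smith normal form diag(1,1,1,1,1,1,1,1,1).

The boundary map ∂_2: C_2 → C_1 sends each 2-simplex [p,q,r] to [q,r] − [p,r] + [p,q]. For instance
  ∂[2,3,4] = [3,4] − [2,4] + [2,3],
  ∂[0,3,7] = [3,7] − [0,7] + [0,3].
The 30×20 boundary matrix has rank 20 and Smith normal form diag(1,1,1,1,1,1,1,1,1,1,1,1,1,1,1,1,1,1,1,2).

Reading off H_k = ker ∂_k / im ∂_{k+1}:

  H_0: rank C_0 − rank ∂_1 = 10 − 9 = 1, and the invariant factors of ∂_1 are all 1, so H_0 = Z.
  H_1: rank ker ∂_1 − rank ∂_2 = (30 − 9) − 20 = 1, and ∂_2 has invariant factor 2 > 1, so H_1 = Z ⊕ Z/2Z.
  H_2: rank ker ∂_2 − rank ∂_3 = (20 − 20) − 0 = 0, and there is no ∂_3, so H_2 = 0.

(K is a triangulation of the Klein bottle.)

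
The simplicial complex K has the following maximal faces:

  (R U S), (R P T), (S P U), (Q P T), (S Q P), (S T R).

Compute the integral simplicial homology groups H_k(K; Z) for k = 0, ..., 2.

H_0 ≅ Z,  H_1 ≅ Z,  H_2 = 0.

Take the total order P < Q < R < S < T < U on the vertex set. Then K (dimension 2) consists of the simplices:

  0-simplices (6): P, Q, R, S, T, U
  1-simplices (12): PQ, PR, PS, PT, PU, QS, QT, RS, RT, RU, ST, SU
  2-simplices (6): PQS, PQT, PRT, PSU, RST, RSU

giving chain groups C_0 ≅ Z^6, C_1 ≅ Z^12, C_2 ≅ Z^6.

∂_1: C_1 → C_0 is given by ∂[p,q] = [q] − [p]. For instance
  ∂PS = S − P.
This gives a 6×12 integer matrix of rank 5; reducing to Smith normal form yields diagonal entries (1,1,1,1,1).

The boundary map ∂_2: C_2 → C_1 sends each 2-simplex [p,q,r] to [q,r] − [p,r] + [p,q]. For instance
  ∂PSU = SU − PU + PS,
  ∂RSU = SU − RU + RS.
The resulting 12×6 matrix has rank 6, and its Smith normal form has invariant factors (1,1,1,1,1,1).

Computing H_k = (kernel of ∂_k) / (image of ∂_{k+1}):

  H_0: rank C_0 − rank ∂_1 = 6 − 5 = 1, and the invariant factors of ∂_1 are all 1, so H_0 = Z.
  H_1: rank ker ∂_1 − rank ∂_2 = (12 − 5) − 6 = 1, and the invariant factors of ∂_2 are all 1, so H_1 = Z.
  H_2: rank ker ∂_2 − rank ∂_3 = (6 − 6) − 0 = 0, and there is no ∂_3, so H_2 = 0.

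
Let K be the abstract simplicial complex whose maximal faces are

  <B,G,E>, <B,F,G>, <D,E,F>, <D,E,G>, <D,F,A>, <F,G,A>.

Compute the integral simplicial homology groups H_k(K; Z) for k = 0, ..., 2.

H_0 = Z,  H_1 = Z,  H_2 = 0.

K has 6 vertices, 12 edges, 6 triangles.
rank ∂_0 = 0, rank ∂_1 = 5 ⇒ b_0 = 6 − 0 − 5 = 1; all invariant factors of ∂_1 are 1 so no torsion. So H_0 ≅ Z.
rank ∂_1 = 5, rank ∂_2 = 6 ⇒ b_1 = 12 − 5 − 6 = 1; all invariant factors of ∂_2 are 1 so no torsion. So H_1 ≅ Z.
rank ∂_2 = 6, rank ∂_3 = 0 ⇒ b_2 = 6 − 6 − 0 = 0. So H_2 ≅ 0.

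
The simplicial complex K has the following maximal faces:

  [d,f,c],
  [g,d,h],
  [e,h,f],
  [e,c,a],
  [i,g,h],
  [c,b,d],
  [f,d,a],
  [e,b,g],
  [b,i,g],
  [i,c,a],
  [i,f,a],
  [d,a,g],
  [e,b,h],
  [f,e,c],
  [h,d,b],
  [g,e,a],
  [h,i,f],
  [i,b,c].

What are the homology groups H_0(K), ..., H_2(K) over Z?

Order the vertices as a < b < c < d < e < f < g < h < i. Listing each simplex with vertices in this order, K has dimension 2 with simplices:

  0-simplices (9): a, b, c, d, e, f, g, h, i
  1-simplices (27): ac, ad, ae, af, ag, ai, bc, bd, be, bg, bh, bi, cd, ce, cf, ci, df, dg, dh, ef, eg, eh, fh, fi, gh, gi, hi
  2-simplices (18): ace, aci, adf, adg, aeg, afi, bcd, bci, bdh, beg, beh, bgi, cdf, cef, dgh, efh, fhi, ghi

giving chain groups C_0 ≅ Z^9, C_1 ≅ Z^27, C_2 ≅ Z^18.

∂_1: C_1 → C_0 sends each edge [p,q] (with p < q) to q − p. For instance
  ∂eg = g − e.
This gives a 9×27 integer matrix of rank 8; reducing to Smith normal form yields diagonal entries (1,1,1,1,1,1,1,1).

The boundary map ∂_2: C_2 → C_1 maps a triangle to the signed sum of its edges. For instance
  ∂cdf = df − cf + cd,
  ∂afi = fi − ai + af.
The resulting 27×18 matrix has rank 18, and its Smith normal form has invariant factors (1,1,1,1,1,1,1,1,1,1,1,1,1,1,1,1,1,2).

From H_k ≅ ker(∂_k) / im(∂_{k+1}) we obtain:

  H_0: rank C_0 − rank ∂_1 = 9 − 8 = 1, and the invariant factors of ∂_1 are all 1, so H_0 = Z.
  H_1: rank ker ∂_1 − rank ∂_2 = (27 − 8) − 18 = 1, and ∂_2 has invariant factor 2 > 1, so H_1 = Z ⊕ Z_2.
  H_2: rank ker ∂_2 − rank ∂_3 = (18 − 18) − 0 = 0, and there is no ∂_3, so H_2 = 0.

H_0 ≅ Z,  H_1 ≅ Z ⊕ Z_2,  H_2 = 0.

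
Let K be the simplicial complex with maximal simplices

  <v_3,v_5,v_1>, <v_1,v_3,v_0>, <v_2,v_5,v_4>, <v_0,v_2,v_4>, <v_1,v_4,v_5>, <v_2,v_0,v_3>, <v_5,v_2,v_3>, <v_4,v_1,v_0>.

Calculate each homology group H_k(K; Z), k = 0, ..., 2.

H_0 = Z,  H_1 = 0,  H_2 = Z.

We work with the vertex ordering v_0 < v_1 < v_2 < v_3 < v_4 < v_5. The simplices of K, each written with vertices in increasing order, are:

  0-simplices (6): [v_0], [v_1], [v_2], [v_3], [v_4], [v_5]
  1-simplices (12): [v_0,v_1], [v_0,v_2], [v_0,v_3], [v_0,v_4], [v_1,v_3], [v_1,v_4], [v_1,v_5], [v_2,v_3], [v_2,v_4], [v_2,v_5], [v_3,v_5], [v_4,v_5]
  2-simplices (8): [v_0,v_1,v_3], [v_0,v_1,v_4], [v_0,v_2,v_3], [v_0,v_2,v_4], [v_1,v_3,v_5], [v_1,v_4,v_5], [v_2,v_3,v_5], [v_2,v_4,v_5]

giving chain groups C_0 ≅ Z^6, C_1 ≅ Z^12, C_2 ≅ Z^8.

The boundary map ∂_1: C_1 → C_0 maps an edge to its endpoints' difference, ∂[p,q] = q − p.
As a 6×12 matrix over Z this has rank 5, with invariant factors (1,1,1,1,1).

The boundary map ∂_2: C_2 → C_1 acts by ∂[p,q,r] = [q,r] − [p,r] + [p,q]. For instance
  ∂[v_0,v_1,v_3] = [v_1,v_3] − [v_0,v_3] + [v_0,v_1],
  ∂[v_0,v_2,v_3] = [v_2,v_3] − [v_0,v_3] + [v_0,v_2].
The 12×8 boundary matrix has rank 7 and Smith normal form diag(1,1,1,1,1,1,1).

Now H_k = ker ∂_k / im ∂_{k+1}, so:

  H_0: rank C_0 − rank ∂_1 = 6 − 5 = 1, and the invariant factors of ∂_1 are all 1, so H_0 = Z.
  H_1: rank ker ∂_1 − rank ∂_2 = (12 − 5) − 7 = 0, and the invariant factors of ∂_2 are all 1, so H_1 = 0.
  H_2: rank ker ∂_2 − rank ∂_3 = (8 − 7) − 0 = 1, and there is no ∂_3, so H_2 = Z.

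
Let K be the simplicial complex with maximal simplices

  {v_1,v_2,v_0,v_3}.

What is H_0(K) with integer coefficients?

H_0 = Z.

Fix the vertex order v_0 < v_1 < v_2 < v_3 and write every simplex with vertices in increasing order. Then dim K = 3 and the simplices of K are:

  0-simplices (4): [v_0], [v_1], [v_2], [v_3]
  1-simplices (6): [v_0,v_1], [v_0,v_2], [v_0,v_3], [v_1,v_2], [v_1,v_3], [v_2,v_3]
  2-simplices (4): [v_0,v_1,v_2], [v_0,v_1,v_3], [v_0,v_2,v_3], [v_1,v_2,v_3]
  3-simplices (1): [v_0,v_1,v_2,v_3]

so the chain groups are C_0 ≅ Z^4, C_1 ≅ Z^6, C_2 ≅ Z^4, C_3 ≅ Z^1.

Boundary ∂_1: C_1 → C_0 is given by ∂[p,q] = [q] − [p].
This gives a 4×6 integer matrix of rank 3; reducing to Smith normal form yields diagonal entries (1,1,1).

The boundary map ∂_2: C_2 → C_1 maps a triangle to the signed sum of its edges. For instance
  ∂[v_1,v_2,v_3] = [v_2,v_3] − [v_1,v_3] + [v_1,v_2],
  ∂[v_0,v_1,v_3] = [v_1,v_3] − [v_0,v_3] + [v_0,v_1].
This gives a 6×4 integer matrix of rank 3; reducing to Smith normal form yields diagonal entries (1,1,1).

∂_3: C_3 → C_2 sends each 3-simplex σ to the alternating sum Σ_i (−1)^i (σ with its i-th vertex removed). For instance
  ∂[v_0,v_1,v_2,v_3] = [v_1,v_2,v_3] − [v_0,v_2,v_3] + [v_0,v_1,v_3] − [v_0,v_1,v_2].
As a 4×1 matrix over Z this has rank 1, with invariant factors (1).

From H_k ≅ ker(∂_k) / im(∂_{k+1}) we obtain:

  H_0: rank C_0 − rank ∂_1 = 4 − 3 = 1, and the invariant factors of ∂_1 are all 1, so H_0 ≅ Z.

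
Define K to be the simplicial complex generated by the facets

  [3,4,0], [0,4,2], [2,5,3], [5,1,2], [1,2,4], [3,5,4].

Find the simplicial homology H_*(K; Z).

Fix the vertex order 0 < 1 < 2 < 3 < 4 < 5 and write every simplex with vertices in increasing order. Then dim K = 2 and the simplices of K are:

  0-simplices (6): [0], [1], [2], [3], [4], [5]
  1-simplices (12): [0,2], [0,3], [0,4], [1,2], [1,4], [1,5], [2,3], [2,4], [2,5], [3,4], [3,5], [4,5]
  2-simplices (6): [0,2,4], [0,3,4], [1,2,4], [1,2,5], [2,3,5], [3,4,5]

Hence C_0 ≅ Z^6, C_1 ≅ Z^12, C_2 ≅ Z^6.

Boundary ∂_1: C_1 → C_0 sends each edge [p,q] (with p < q) to q − p.
As a 6×12 matrix over Z this has rank 5, with invariant factors (1,1,1,1,1).

Boundary ∂_2: C_2 → C_1 acts by ∂[p,q,r] = [q,r] − [p,r] + [p,q]. For instance
  ∂[1,2,5] = [2,5] − [1,5] + [1,2],
  ∂[0,3,4] = [3,4] − [0,4] + [0,3].
This gives a 12×6 integer matrix of rank 6; reducing to Smith normal form yields diagonal entries (1,1,1,1,1,1).

Now H_k = ker ∂_k / im ∂_{k+1}, so:

  H_0: rank C_0 − rank ∂_1 = 6 − 5 = 1, and the invariant factors of ∂_1 are all 1, so H_0 ≅ Z.
  H_1: rank ker ∂_1 − rank ∂_2 = (12 − 5) − 6 = 1, and the invariant factors of ∂_2 are all 1, so H_1 ≅ Z.
  H_2: rank ker ∂_2 − rank ∂_3 = (6 − 6) − 0 = 0, and there is no ∂_3, so H_2 ≅ 0.

(K is a triangulation of the cylinder S^1 x I.)

H_0 ≅ Z,  H_1 ≅ Z,  H_2 = 0.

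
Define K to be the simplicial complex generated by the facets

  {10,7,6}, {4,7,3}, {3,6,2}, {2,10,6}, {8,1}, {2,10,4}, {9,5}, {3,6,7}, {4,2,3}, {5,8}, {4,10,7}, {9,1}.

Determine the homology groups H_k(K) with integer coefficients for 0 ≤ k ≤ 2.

H_0 ≅ Z^2,  H_1 ≅ Z,  H_2 ≅ Z.

Order the vertices as 1 < 2 < 3 < 4 < 5 < 6 < 7 < 8 < 9 < 10. Listing each simplex with vertices in this order, K has dimension 2 with simplices:

  0-simplices (10): [1], [2], [3], [4], [5], [6], [7], [8], [9], [10]
  1-simplices (16): [1,8], [1,9], [2,3], [2,4], [2,6], [2,10], [3,4], [3,6], [3,7], [4,7], [4,10], [5,8], [5,9], [6,7], [6,10], [7,10]
  2-simplices (8): [2,3,4], [2,3,6], [2,4,10], [2,6,10], [3,4,7], [3,6,7], [4,7,10], [6,7,10]

giving chain groups C_0 ≅ Z^10, C_1 ≅ Z^16, C_2 ≅ Z^8.

The boundary map ∂_1: C_1 → C_0 maps an edge to its endpoints' difference, ∂[p,q] = q − p.
This gives a 10×16 integer matrix of rank 8; reducing to Smith normal form yields diagonal entries (1,1,1,1,1,1,1,1).

∂_2: C_2 → C_1 maps a triangle to the signed sum of its edges. For instance
  ∂[4,7,10] = [7,10] − [4,10] + [4,7],
  ∂[3,4,7] = [4,7] − [3,7] + [3,4].
As a 16×8 matrix over Z this has rank 7, with invariant factors (1,1,1,1,1,1,1).

Computing H_k = (kernel of ∂_k) / (image of ∂_{k+1}):

  H_0: rank C_0 − rank ∂_1 = 10 − 8 = 2, and the invariant factors of ∂_1 are all 1, so H_0 = Z^2.
  H_1: rank ker ∂_1 − rank ∂_2 = (16 − 8) − 7 = 1, and the invariant factors of ∂_2 are all 1, so H_1 = Z.
  H_2: rank ker ∂_2 − rank ∂_3 = (8 − 7) − 0 = 1, and there is no ∂_3, so H_2 = Z.

As a check, the Euler characteristic is 10 − 16 + 8 = 2, which agrees with 2 − 1 + 1 = 2.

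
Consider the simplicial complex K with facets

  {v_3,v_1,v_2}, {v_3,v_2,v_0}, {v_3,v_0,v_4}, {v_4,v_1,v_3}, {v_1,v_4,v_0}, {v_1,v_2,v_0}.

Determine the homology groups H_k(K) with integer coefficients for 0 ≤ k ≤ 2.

We work with the vertex ordering v_0 < v_1 < v_2 < v_3 < v_4. The simplices of K, each written with vertices in increasing order, are:

  0-simplices (5): [v_0], [v_1], [v_2], [v_3], [v_4]
  1-simplices (9): [v_0,v_1], [v_0,v_2], [v_0,v_3], [v_0,v_4], [v_1,v_2], [v_1,v_3], [v_1,v_4], [v_2,v_3], [v_3,v_4]
  2-simplices (6): [v_0,v_1,v_2], [v_0,v_1,v_4], [v_0,v_2,v_3], [v_0,v_3,v_4], [v_1,v_2,v_3], [v_1,v_3,v_4]

so the chain groups are C_0 ≅ Z^5, C_1 ≅ Z^9, C_2 ≅ Z^6.

∂_1: C_1 → C_0 is given by ∂[p,q] = [q] − [p]. For instance
  ∂[v_0,v_4] = [v_4] − [v_0].
The resulting 5×9 matrix has rank 4, and its Smith normal form has invariant factors (1,1,1,1).

∂_2: C_2 → C_1 maps a triangle to the signed sum of its edges. For instance
  ∂[v_0,v_1,v_2] = [v_1,v_2] − [v_0,v_2] + [v_0,v_1],
  ∂[v_0,v_2,v_3] = [v_2,v_3] − [v_0,v_3] + [v_0,v_2].
The resulting 9×6 matrix has rank 5, and its Smith normal form has invariant factors (1,1,1,1,1).

From H_k ≅ ker(∂_k) / im(∂_{k+1}) we obtain:

  H_0: rank C_0 − rank ∂_1 = 5 − 4 = 1, and the invariant factors of ∂_1 are all 1, so H_0 = Z.
  H_1: rank ker ∂_1 − rank ∂_2 = (9 − 4) − 5 = 0, and the invariant factors of ∂_2 are all 1, so H_1 = 0.
  H_2: rank ker ∂_2 − rank ∂_3 = (6 − 5) − 0 = 1, and there is no ∂_3, so H_2 = Z.

As a check, the Euler characteristic is 5 − 9 + 6 = 2, which agrees with 1 − 0 + 1 = 2.
(K is a triangulation of the 2-sphere S^2.)

H_0 = Z,  H_1 = 0,  H_2 = Z.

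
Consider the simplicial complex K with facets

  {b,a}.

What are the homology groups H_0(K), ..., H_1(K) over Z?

H_0 = Z,  H_1 = 0.

Take the total order a < b on the vertex set. Then K (dimension 1) consists of the simplices:

  0-simplices (2): a, b
  1-simplices (1): ab

so the chain groups are C_0 ≅ Z^2, C_1 ≅ Z^1.

∂_1: C_1 → C_0 sends each edge [p,q] (with p < q) to q − p.
This gives a 2×1 integer matrix of rank 1; reducing to Smith normal form yields diagonal entries (1).

Reading off H_k = ker ∂_k / im ∂_{k+1}:

  H_0: rank C_0 − rank ∂_1 = 2 − 1 = 1, and the invariant factors of ∂_1 are all 1, so H_0 ≅ Z.
  H_1: rank ker ∂_1 − rank ∂_2 = (1 − 1) − 0 = 0, and there is no ∂_2, so H_1 ≅ 0.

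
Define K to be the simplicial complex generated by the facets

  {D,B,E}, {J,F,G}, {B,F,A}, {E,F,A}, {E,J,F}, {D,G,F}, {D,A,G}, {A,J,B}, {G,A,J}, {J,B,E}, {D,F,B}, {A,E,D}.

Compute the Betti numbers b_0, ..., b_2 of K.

b_0 = 1, b_1 = 0, b_2 = 0.

Fix the vertex order A < B < D < E < F < G < J and write every simplex with vertices in increasing order. Then dim K = 2 and the simplices of K are:

  0-simplices (7): A, B, D, E, F, G, J
  1-simplices (18): AB, AD, AE, AF, AG, AJ, BD, BE, BF, BJ, DE, DF, DG, EF, EJ, FG, FJ, GJ
  2-simplices (12): ABF, ABJ, ADE, ADG, AEF, AGJ, BDE, BDF, BEJ, DFG, EFJ, FGJ

so the chain groups are C_0 ≅ Z^7, C_1 ≅ Z^18, C_2 ≅ Z^12.

∂_1: C_1 → C_0 is given by ∂[p,q] = [q] − [p]. For instance
  ∂FG = G − F.
This gives a 7×18 integer matrix of rank 6; reducing to Smith normal form yields diagonal entries (1,1,1,1,1,1).

The boundary map ∂_2: C_2 → C_1 maps a triangle to the signed sum of its edges. For instance
  ∂AGJ = GJ − AJ + AG,
  ∂ABF = BF − AF + AB.
The resulting 18×12 matrix has rank 12, and its Smith normal form has invariant factors (1,1,1,1,1,1,1,1,1,1,1,2).

Reading off H_k = ker ∂_k / im ∂_{k+1}:

  H_0: rank C_0 − rank ∂_1 = 7 − 6 = 1, and the invariant factors of ∂_1 are all 1, so H_0 = Z.
  H_1: rank ker ∂_1 − rank ∂_2 = (18 − 6) − 12 = 0, and ∂_2 has invariant factor 2 > 1, so H_1 = Z/2.
  H_2: rank ker ∂_2 − rank ∂_3 = (12 − 12) − 0 = 0, and there is no ∂_3, so H_2 = 0.

As a check, the Euler characteristic is 7 − 18 + 12 = 1, which agrees with 1 − 0 + 0 = 1.
(K is a triangulation of the real projective plane RP^2.)

Hence the Betti numbers are b_0 = 1, b_1 = 0, b_2 = 0.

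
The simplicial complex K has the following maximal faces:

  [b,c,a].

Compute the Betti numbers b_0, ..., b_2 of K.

Take the total order a < b < c on the vertex set. Then K (dimension 2) consists of the simplices:

  0-simplices (3): a, b, c
  1-simplices (3): ab, ac, bc
  2-simplices (1): abc

giving chain groups C_0 ≅ Z^3, C_1 ≅ Z^3, C_2 ≅ Z^1.

∂_1: C_1 → C_0 is given by ∂[p,q] = [q] − [p]. For instance
  ∂ab = b − a.
As a 3×3 matrix over Z this has rank 2, with invariant factors (1,1).

Boundary ∂_2: C_2 → C_1 acts by ∂[p,q,r] = [q,r] − [p,r] + [p,q]. For instance
  ∂abc = bc − ac + ab.
The resulting 3×1 matrix has rank 1, and its Smith normal form has invariant factors (1).

Computing H_k = (kernel of ∂_k) / (image of ∂_{k+1}):

  H_0: rank C_0 − rank ∂_1 = 3 − 2 = 1, and the invariant factors of ∂_1 are all 1, so H_0 = Z.
  H_1: rank ker ∂_1 − rank ∂_2 = (3 − 2) − 1 = 0, and the invariant factors of ∂_2 are all 1, so H_1 = 0.
  H_2: rank ker ∂_2 − rank ∂_3 = (1 − 1) − 0 = 0, and there is no ∂_3, so H_2 = 0.

Hence the Betti numbers are b_0 = 1, b_1 = 0, b_2 = 0.

b_0 = 1, b_1 = 0, b_2 = 0.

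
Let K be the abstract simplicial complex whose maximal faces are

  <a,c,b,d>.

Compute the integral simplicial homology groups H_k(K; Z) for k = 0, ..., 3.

Order the vertices as a < b < c < d. Listing each simplex with vertices in this order, K has dimension 3 with simplices:

  0-simplices (4): a, b, c, d
  1-simplices (6): ab, ac, ad, bc, bd, cd
  2-simplices (4): abc, abd, acd, bcd
  3-simplices (1): abcd

giving chain groups C_0 ≅ Z^4, C_1 ≅ Z^6, C_2 ≅ Z^4, C_3 ≅ Z^1.

∂_1: C_1 → C_0 maps an edge to its endpoints' difference, ∂[p,q] = q − p.
As a 4×6 matrix over Z this has rank 3, with invariant factors (1,1,1).

Boundary ∂_2: C_2 → C_1 sends each 2-simplex [p,q,r] to [q,r] − [p,r] + [p,q]. For instance
  ∂acd = cd − ad + ac,
  ∂abc = bc − ac + ab.
This gives a 6×4 integer matrix of rank 3; reducing to Smith normal form yields diagonal entries (1,1,1).

The boundary map ∂_3: C_3 → C_2 sends each 3-simplex σ to the alternating sum Σ_i (−1)^i (σ with its i-th vertex removed). For instance
  ∂abcd = bcd − acd + abd − abc.
The 4×1 boundary matrix has rank 1 and Smith normal form diag(1).

Reading off H_k = ker ∂_k / im ∂_{k+1}:

  H_0: rank C_0 − rank ∂_1 = 4 − 3 = 1, and the invariant factors of ∂_1 are all 1, so H_0 ≅ Z.
  H_1: rank ker ∂_1 − rank ∂_2 = (6 − 3) − 3 = 0, and the invariant factors of ∂_2 are all 1, so H_1 ≅ 0.
  H_2: rank ker ∂_2 − rank ∂_3 = (4 − 3) − 1 = 0, and the invariant factors of ∂_3 are all 1, so H_2 ≅ 0.
  H_3: rank ker ∂_3 − rank ∂_4 = (1 − 1) − 0 = 0, and there is no ∂_4, so H_3 ≅ 0.

As a check, the Euler characteristic is 4 − 6 + 4 − 1 = 1, which agrees with 1 − 0 + 0 − 0 = 1.
(K is a triangulation of the 3-simplex.)

H_0 ≅ Z,  H_1 = 0,  H_2 = 0,  H_3 = 0.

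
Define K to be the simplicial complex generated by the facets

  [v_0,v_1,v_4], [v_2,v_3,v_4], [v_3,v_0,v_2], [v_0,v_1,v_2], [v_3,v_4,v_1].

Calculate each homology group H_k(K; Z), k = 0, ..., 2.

H_0 ≅ Z,  H_1 ≅ Z,  H_2 = 0.

Fix the vertex order v_0 < v_1 < v_2 < v_3 < v_4 and write every simplex with vertices in increasing order. Then dim K = 2 and the simplices of K are:

  0-simplices (5): [v_0], [v_1], [v_2], [v_3], [v_4]
  1-simplices (10): [v_0,v_1], [v_0,v_2], [v_0,v_3], [v_0,v_4], [v_1,v_2], [v_1,v_3], [v_1,v_4], [v_2,v_3], [v_2,v_4], [v_3,v_4]
  2-simplices (5): [v_0,v_1,v_2], [v_0,v_1,v_4], [v_0,v_2,v_3], [v_1,v_3,v_4], [v_2,v_3,v_4]

Hence C_0 ≅ Z^5, C_1 ≅ Z^10, C_2 ≅ Z^5.

The boundary map ∂_1: C_1 → C_0 maps an edge to its endpoints' difference, ∂[p,q] = q − p. For instance
  ∂[v_1,v_3] = [v_3] − [v_1].
The 5×10 boundary matrix has rank 4 and Smith normal form diag(1,1,1,1).

Boundary ∂_2: C_2 → C_1 sends each 2-simplex [p,q,r] to [q,r] − [p,r] + [p,q]. For instance
  ∂[v_0,v_1,v_2] = [v_1,v_2] − [v_0,v_2] + [v_0,v_1],
  ∂[v_2,v_3,v_4] = [v_3,v_4] − [v_2,v_4] + [v_2,v_3].
As a 10×5 matrix over Z this has rank 5, with invariant factors (1,1,1,1,1).

Reading off H_k = ker ∂_k / im ∂_{k+1}:

  H_0: rank C_0 − rank ∂_1 = 5 − 4 = 1, and the invariant factors of ∂_1 are all 1, so H_0 ≅ Z.
  H_1: rank ker ∂_1 − rank ∂_2 = (10 − 4) − 5 = 1, and the invariant factors of ∂_2 are all 1, so H_1 ≅ Z.
  H_2: rank ker ∂_2 − rank ∂_3 = (5 − 5) − 0 = 0, and there is no ∂_3, so H_2 ≅ 0.

As a check, the Euler characteristic is 5 − 10 + 5 = 0, which agrees with 1 − 1 + 0 = 0.
(K is a triangulation of the Möbius band.)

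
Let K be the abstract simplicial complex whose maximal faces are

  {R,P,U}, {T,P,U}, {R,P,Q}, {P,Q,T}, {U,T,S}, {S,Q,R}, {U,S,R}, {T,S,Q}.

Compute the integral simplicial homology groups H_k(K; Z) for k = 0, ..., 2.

H_0 = Z,  H_1 = 0,  H_2 = Z.

Fix the vertex order P < Q < R < S < T < U and write every simplex with vertices in increasing order. Then dim K = 2 and the simplices of K are:

  0-simplices (6): P, Q, R, S, T, U
  1-simplices (12): PQ, PR, PT, PU, QR, QS, QT, RS, RU, ST, SU, TU
  2-simplices (8): PQR, PQT, PRU, PTU, QRS, QST, RSU, STU

so the chain groups are C_0 ≅ Z^6, C_1 ≅ Z^12, C_2 ≅ Z^8.

The boundary map ∂_1: C_1 → C_0 maps an edge to its endpoints' difference, ∂[p,q] = q − p. For instance
  ∂QT = T − Q.
The 6×12 boundary matrix has rank 5 and Smith normal form diag(1,1,1,1,1).

∂_2: C_2 → C_1 sends each 2-simplex [p,q,r] to [q,r] − [p,r] + [p,q]. For instance
  ∂PTU = TU − PU + PT,
  ∂STU = TU − SU + ST.
This gives a 12×8 integer matrix of rank 7; reducing to Smith normal form yields diagonal entries (1,1,1,1,1,1,1).

Now H_k = ker ∂_k / im ∂_{k+1}, so:

  H_0: rank C_0 − rank ∂_1 = 6 − 5 = 1, and the invariant factors of ∂_1 are all 1, so H_0 = Z.
  H_1: rank ker ∂_1 − rank ∂_2 = (12 − 5) − 7 = 0, and the invariant factors of ∂_2 are all 1, so H_1 = 0.
  H_2: rank ker ∂_2 − rank ∂_3 = (8 − 7) − 0 = 1, and there is no ∂_3, so H_2 = Z.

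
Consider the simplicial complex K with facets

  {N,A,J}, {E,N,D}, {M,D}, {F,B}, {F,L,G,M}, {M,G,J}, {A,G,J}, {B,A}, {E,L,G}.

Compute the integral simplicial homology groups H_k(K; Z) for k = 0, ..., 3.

H_0 ≅ Z,  H_1 ≅ Z^3,  H_2 = 0,  H_3 = 0.

Order the vertices as A < B < D < E < F < G < J < L < M < N. Listing each simplex with vertices in this order, K has dimension 3 with simplices:

  0-simplices (10): A, B, D, E, F, G, J, L, M, N
  1-simplices (20): AB, AG, AJ, AN, BF, DE, DM, DN, EG, EL, EN, FG, FL, FM, GJ, GL, GM, JM, JN, LM
  2-simplices (9): AGJ, AJN, DEN, EGL, FGL, FGM, FLM, GJM, GLM
  3-simplices (1): FGLM

Hence C_0 ≅ Z^10, C_1 ≅ Z^20, C_2 ≅ Z^9, C_3 ≅ Z^1.

Boundary ∂_1: C_1 → C_0 maps an edge to its endpoints' difference, ∂[p,q] = q − p. For instance
  ∂GM = M − G.
The resulting 10×20 matrix has rank 9, and its Smith normal form has invariant factors (1,1,1,1,1,1,1,1,1).

∂_2: C_2 → C_1 maps a triangle to the signed sum of its edges. For instance
  ∂FGM = GM − FM + FG,
  ∂AJN = JN − AN + AJ.
The 20×9 boundary matrix has rank 8 and Smith normal form diag(1,1,1,1,1,1,1,1).

∂_3: C_3 → C_2 sends each 3-simplex σ to the alternating sum Σ_i (−1)^i (σ with its i-th vertex removed). For instance
  ∂FGLM = GLM − FLM + FGM − FGL.
The resulting 9×1 matrix has rank 1, and its Smith normal form has invariant factors (1).

From H_k ≅ ker(∂_k) / im(∂_{k+1}) we obtain:

  H_0: rank C_0 − rank ∂_1 = 10 − 9 = 1, and the invariant factors of ∂_1 are all 1, so H_0 = Z.
  H_1: rank ker ∂_1 − rank ∂_2 = (20 − 9) − 8 = 3, and the invariant factors of ∂_2 are all 1, so H_1 = Z^3.
  H_2: rank ker ∂_2 − rank ∂_3 = (9 − 8) − 1 = 0, and the invariant factors of ∂_3 are all 1, so H_2 = 0.
  H_3: rank ker ∂_3 − rank ∂_4 = (1 − 1) − 0 = 0, and there is no ∂_4, so H_3 = 0.

As a check, the Euler characteristic is 10 − 20 + 9 − 1 = -2, which agrees with 1 − 3 + 0 − 0 = -2.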